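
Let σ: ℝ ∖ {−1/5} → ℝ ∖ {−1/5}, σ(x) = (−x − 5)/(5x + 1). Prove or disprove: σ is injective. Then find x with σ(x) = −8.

Suppose σ(u) = σ(v). Cross-multiplying: (−u − 5)(5v + 1) = (−v − 5)(5u + 1).
Expanding both sides and cancelling the symmetric terms leaves 24·(u − v) = 0. Since 24 ≠ 0, u = v. So σ is injective.
Solving σ(x) = −8: cross-multiplying gives −x − 5 = −8(5x + 1), which rearranges to 39x = −3, so x = −1/13.

-1/13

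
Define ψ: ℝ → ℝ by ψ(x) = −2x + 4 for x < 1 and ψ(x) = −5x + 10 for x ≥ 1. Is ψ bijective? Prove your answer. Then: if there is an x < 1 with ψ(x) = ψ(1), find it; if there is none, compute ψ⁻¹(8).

-1/2

Both pieces are strictly decreasing (slopes −2 and −5), so each is injective on its own interval.
The left piece maps (−∞, 1) onto (2, ∞); the right piece maps [1, ∞) onto (−∞, 5].
These images overlap. In particular ψ(1) = 5 (right piece), and solving −2x + 4 = 5 on the left piece gives x = −1/2 < 1.
So ψ(−1/2) = ψ(1) with −1/2 ≠ 1, and ψ is not injective, hence not bijective. This x = −1/2 is the requested value below 1.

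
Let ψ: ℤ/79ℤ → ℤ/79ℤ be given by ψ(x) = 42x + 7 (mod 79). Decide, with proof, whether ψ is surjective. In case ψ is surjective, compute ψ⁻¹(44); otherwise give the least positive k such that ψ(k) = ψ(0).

78

Since gcd(42, 79) = 1, 42 is invertible modulo 79. Euclid's algorithm: 79 = 1·42 + 37, 42 = 1·37 + 5, 37 = 7·5 + 2, 5 = 2·2 + 1; back-substituting gives 1 = 32·42 − 17·79, so 42⁻¹ ≡ 32 (mod 79).
Then y ↦ 32(y − 7) is a two-sided inverse to ψ, so every y ∈ ℤ/79ℤ has a preimage.
Therefore ψ is surjective.
Since ψ is surjective, we find ψ⁻¹(44): we need 42x ≡ 44 − 7 ≡ 37 (mod 79). Using 42⁻¹ = 32: x ≡ 32·37 = 1184 = 14·79 + 78, so x = 78.
Check: ψ(78) = 42·78 + 7 = 3283 = 41·79 + 44 ≡ 44 (mod 79).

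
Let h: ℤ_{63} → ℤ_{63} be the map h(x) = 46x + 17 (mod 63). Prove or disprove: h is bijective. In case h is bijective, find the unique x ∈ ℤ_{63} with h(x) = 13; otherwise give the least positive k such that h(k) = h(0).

41

By definition, h is injective if h(u) = h(v) implies u = v.
If h(u) = h(v), then 46u ≡ 46v (mod 63). Because gcd(46, 63) = 1, we may cancel 46 to get u ≡ v (mod 63).
We now compute 46⁻¹ mod 63 explicitly. Euclid's algorithm: 63 = 1·46 + 17, 46 = 2·17 + 12, 17 = 1·12 + 5, 12 = 2·5 + 2, 5 = 2·2 + 1; back-substituting gives 1 = 37·46 − 27·63, so 46⁻¹ ≡ 37 (mod 63).
For any y ∈ ℤ_{63}, x = 37(y − 17) mod 63 satisfies h(x) = 46·37(y − 17) + 17 ≡ y (since 46·37 ≡ 1 mod 63). So every y has a preimage.
Hence h is bijective.
Since h is bijective, we compute h⁻¹(13): solve 46x + 17 ≡ 13 (mod 63), i.e. 46x ≡ 59 (mod 63).
Multiplying by 46⁻¹ = 37 gives x ≡ 37·59 = 2183 = 34·63 + 41 ≡ 41 (mod 63).
Check: h(41) = 46·41 + 17 = 1903 = 30·63 + 13 ≡ 13 (mod 63).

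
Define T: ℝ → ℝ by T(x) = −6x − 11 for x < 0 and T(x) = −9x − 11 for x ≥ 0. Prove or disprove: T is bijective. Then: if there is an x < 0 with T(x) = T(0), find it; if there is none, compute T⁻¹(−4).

Both pieces are strictly decreasing (slopes −6 and −9), so each is injective on its own interval.
The left piece maps (−∞, 0) onto (−11, ∞); the right piece maps [0, ∞) onto (−∞, −11].
Since −11 = −11, the images partition ℝ: T is injective and surjective, hence bijective.
Because the two images are disjoint, no x < 0 has T(x) = T(0), so we compute T⁻¹(−4): −4 lies in (−11, ∞), so solve −6x − 11 = −4: x = (−4 + 11)/(−6) = −7/6.

-7/6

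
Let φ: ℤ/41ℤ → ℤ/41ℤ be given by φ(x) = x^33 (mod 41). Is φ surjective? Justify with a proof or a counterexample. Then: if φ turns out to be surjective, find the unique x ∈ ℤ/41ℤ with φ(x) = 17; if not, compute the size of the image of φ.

Since 41 is prime, the nonzero elements of ℤ/41ℤ form a cyclic group of order 40.
As gcd(33, 40) = 1, raising to the 33rd power is a bijection on this group: if s^33 ≡ t^33 then (st^{−1})^33 = 1, and the only element of order dividing gcd(33, 40) = 1 is 1, so s = t.
With φ(0) = 0 this makes φ injective on all of ℤ/41ℤ, hence bijective (finite equal-size domain and codomain). In particular φ is surjective.
Since φ is surjective, we find the preimage of 17. The inverse of x ↦ x^33 on (ℤ/41ℤ)^× is x ↦ x^17, because 33·17 = 561 = 14·40 + 1 ≡ 1 (mod 40) and x^{40} = 1 for x ≠ 0 (Fermat). So φ⁻¹(17) = 17^17 mod 41.
Repeated squaring mod 41: 17^1 ≡ 17, 17^2 ≡ 17² = 289 ≡ 2, 17^4 ≡ 2² = 4, 17^8 ≡ 4² = 16, 17^16 ≡ 16² = 256 ≡ 10. Since 17 = 16 + 1, 17^17 ≡ 10·17: 10·17 = 170 ≡ 6. So 17^17 ≡ 6 (mod 41).
Hence φ⁻¹(17) = 6.

6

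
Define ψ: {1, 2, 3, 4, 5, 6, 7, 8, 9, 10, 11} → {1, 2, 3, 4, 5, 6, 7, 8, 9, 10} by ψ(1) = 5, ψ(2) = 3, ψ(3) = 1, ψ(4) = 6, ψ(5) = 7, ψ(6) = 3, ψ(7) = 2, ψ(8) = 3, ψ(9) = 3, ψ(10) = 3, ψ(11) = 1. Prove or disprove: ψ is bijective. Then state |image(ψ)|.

6

ψ(2) = 3 = ψ(6) with 2 ≠ 6, so ψ is not injective, hence not bijective.
The image of ψ is {1, 2, 3, 5, 6, 7}, which has 6 elements.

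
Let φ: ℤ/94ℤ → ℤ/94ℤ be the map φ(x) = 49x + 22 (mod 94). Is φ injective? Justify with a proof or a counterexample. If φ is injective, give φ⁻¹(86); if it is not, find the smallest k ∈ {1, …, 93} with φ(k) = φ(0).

If φ(a) = φ(b), then 49a ≡ 49b (mod 94). Because gcd(49, 94) = 1, we may cancel 49 to get a ≡ b (mod 94).
Hence φ is injective.
We now compute 49⁻¹ mod 94 explicitly. Euclid's algorithm: 94 = 1·49 + 45, 49 = 1·45 + 4, 45 = 11·4 + 1; back-substituting gives 1 = 71·49 − 37·94, so 49⁻¹ ≡ 71 (mod 94).
Since φ is injective, we compute φ⁻¹(86): solve 49x + 22 ≡ 86 (mod 94), i.e. 49x ≡ 64 (mod 94).
Multiplying by 49⁻¹ = 71 gives x ≡ 71·64 = 4544 = 48·94 + 32 ≡ 32 (mod 94).
Check: φ(32) = 49·32 + 22 = 1590 = 16·94 + 86 ≡ 86 (mod 94).

32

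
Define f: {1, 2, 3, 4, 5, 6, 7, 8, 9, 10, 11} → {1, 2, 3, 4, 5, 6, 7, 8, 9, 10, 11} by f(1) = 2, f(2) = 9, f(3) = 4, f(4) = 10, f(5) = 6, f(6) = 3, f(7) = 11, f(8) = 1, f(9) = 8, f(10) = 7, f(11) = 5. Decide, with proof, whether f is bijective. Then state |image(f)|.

The values 2, 9, 4, 10, 6, 3, 11, 1, 8, 7, 5 are a permutation of {1, 2, 3, 4, 5, 6, 7, 8, 9, 10, 11}: each element appears exactly once.
So f is injective and surjective, hence bijective.
The image of f is {1, 2, 3, 4, 5, 6, 7, 8, 9, 10, 11}, which has 11 elements.

11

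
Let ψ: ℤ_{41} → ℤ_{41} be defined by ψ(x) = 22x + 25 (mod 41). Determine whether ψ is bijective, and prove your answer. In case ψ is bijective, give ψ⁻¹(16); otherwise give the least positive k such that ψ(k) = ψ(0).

35

Suppose ψ(x_1) = ψ(x_2) in ℤ_{41}. Then 22x_1 + 25 ≡ 22x_2 + 25 (mod 41), thus 22(x_1 − x_2) ≡ 0 (mod 41).
Since gcd(22, 41) = 1, 22 is invertible modulo 41, hence x_1 − x_2 ≡ 0 (mod 41), i.e. x_1 = x_2.
We now compute 22⁻¹ mod 41 explicitly. Euclid's algorithm: 41 = 1·22 + 19, 22 = 1·19 + 3, 19 = 6·3 + 1; back-substituting gives 1 = 28·22 − 15·41, so 22⁻¹ ≡ 28 (mod 41).
Then y ↦ 28(y − 25) is a two-sided inverse to ψ, so every y ∈ ℤ_{41} has a preimage.
Thus ψ is bijective.
Since ψ is bijective, we compute ψ⁻¹(16): solve 22x + 25 ≡ 16 (mod 41), i.e. 22x ≡ 32 (mod 41).
Multiplying by 22⁻¹ = 28 gives x ≡ 28·32 = 896 = 21·41 + 35 ≡ 35 (mod 41).
Check: ψ(35) = 22·35 + 25 = 795 = 19·41 + 16 ≡ 16 (mod 41).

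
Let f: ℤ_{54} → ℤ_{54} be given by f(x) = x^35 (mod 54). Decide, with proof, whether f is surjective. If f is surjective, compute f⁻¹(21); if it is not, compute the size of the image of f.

f(0) = 0^35 = 0.
f(6): Repeated squaring mod 54: 6^1 ≡ 6, 6^2 ≡ 6² = 36, 6^4 ≡ 36² = 1296 ≡ 0, 6^8 ≡ 0² = 0, 6^16 ≡ 0² = 0, 6^32 ≡ 0² = 0. Since 35 = 32 + 2 + 1, 6^35 ≡ 0·36·6: 0·36 = 0, then 0·6 = 0. So 6^35 ≡ 0 (mod 54).
So f(0) = f(6) = 0 while 0 ≠ 6, therefore f is not injective.
A non-injective map from the 54-element set ℤ_{54} to itself takes at most 53 distinct values, so it cannot be surjective. Hence f is not surjective.
Since f is not surjective, we determine |image(f)|. Computing x^35 mod 54 for each x (by repeated squaring, reducing mod 54 at every step), the values f(0), f(1), …, f(53) are: 0, 1, 14, 27, 34, 11, 0, 31, 44, 27, 46, 5, 0, 25, 2, 27, 22, 35, 0, 37, 50, 27, 16, 47, 0, 13, 26, 27, 28, 41, 0, 7, 38, 27, 4, 17, 0, 19, 32, 27, 52, 29, 0, 49, 8, 27, 10, 23, 0, 43, 20, 27, 40, 53.
The distinct values are {0, 1, 2, 4, 5, 7, 8, 10, 11, 13, 14, 16, 17, 19, 20, 22, 23, 25, 26, 27, 28, 29, 31, 32, 34, 35, 37, 38, 40, 41, 43, 44, 46, 47, 49, 50, 52, 53}; there are 38 of them.

38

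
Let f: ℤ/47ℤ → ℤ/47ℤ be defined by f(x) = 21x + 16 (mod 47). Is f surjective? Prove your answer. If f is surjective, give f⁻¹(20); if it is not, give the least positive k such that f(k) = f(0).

Recall that surjectivity means every element of the codomain has a preimage under f.
Since gcd(21, 47) = 1, 21 is invertible modulo 47. Euclid's algorithm: 47 = 2·21 + 5, 21 = 4·5 + 1; back-substituting gives 1 = 9·21 − 4·47, so 21⁻¹ ≡ 9 (mod 47).
Then y ↦ 9(y − 16) is a two-sided inverse to f, so every y ∈ ℤ/47ℤ has a preimage.
So f is surjective.
Since f is surjective, we find f⁻¹(20): we need 21x ≡ 20 − 16 ≡ 4 (mod 47). Using 21⁻¹ = 9: x ≡ 9·4 = 36, so x = 36.
Check: f(36) = 21·36 + 16 = 772 = 16·47 + 20 ≡ 20 (mod 47).

36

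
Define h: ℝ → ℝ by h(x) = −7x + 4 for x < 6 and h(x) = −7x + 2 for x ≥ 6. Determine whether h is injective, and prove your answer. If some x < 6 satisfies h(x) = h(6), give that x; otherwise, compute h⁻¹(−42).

Both pieces are strictly decreasing (slopes −7 and −7), so each is injective on its own interval.
The left piece maps (−∞, 6) onto (−38, ∞); the right piece maps [6, ∞) onto (−∞, −40].
These images are disjoint, so no value is attained by both pieces. Thus h is injective.
Because the two images are disjoint, no x < 6 has h(x) = h(6), so we compute h⁻¹(−42): −42 lies in (−∞, −40], so solve −7x + 2 = −42: x = (−42 − 2)/(−7) = 44/7.

44/7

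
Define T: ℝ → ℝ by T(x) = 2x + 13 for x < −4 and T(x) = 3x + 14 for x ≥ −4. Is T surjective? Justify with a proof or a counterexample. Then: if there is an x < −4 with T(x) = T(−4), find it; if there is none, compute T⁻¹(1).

-11/2

Both pieces are strictly increasing (slopes 2 and 3), so each is injective on its own interval.
The left piece maps (−∞, −4) onto (−∞, 5); the right piece maps [−4, ∞) onto [2, ∞).
The union (−∞, 5) ∪ [2, ∞) covers ℝ, so T is surjective.
For the follow-up: the images overlap, so an x < −4 with T(x) = T(−4) exists. T(−4) = 2; solving 2x + 13 = 2 for x < −4 gives x = (2 − 13)/2 = −11/2.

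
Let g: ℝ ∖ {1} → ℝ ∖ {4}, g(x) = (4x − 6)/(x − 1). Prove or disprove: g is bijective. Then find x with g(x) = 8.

1/2

Suppose g(a) = g(b). Cross-multiplying: (4a − 6)(b − 1) = (4b − 6)(a − 1).
Expanding both sides and cancelling the symmetric terms leaves 2·(a − b) = 0. Since 2 ≠ 0, a = b. So g is injective.
For any y ≠ 4, solving y(x − 1) = 4x − 6 for x gives a well-defined x ≠ 1. So g is surjective.
So g is bijective.
Solving g(x) = 8: cross-multiplying gives 4x − 6 = 8(x − 1), which rearranges to −4x = −2, so x = 1/2.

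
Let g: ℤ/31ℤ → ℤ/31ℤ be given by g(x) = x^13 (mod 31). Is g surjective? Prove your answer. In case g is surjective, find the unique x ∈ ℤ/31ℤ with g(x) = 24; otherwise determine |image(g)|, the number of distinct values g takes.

3

Since 31 is prime, the nonzero elements of ℤ/31ℤ form a cyclic group of order 30.
As gcd(13, 30) = 1, raising to the 13th power is a bijection on this group: if a^13 ≡ b^13 then (ab^{−1})^13 = 1, and the only element of order dividing gcd(13, 30) = 1 is 1, so a = b.
With g(0) = 0 this makes g injective on all of ℤ/31ℤ, hence bijective (finite equal-size domain and codomain). In particular g is surjective.
Since g is surjective, we find the preimage of 24. The inverse of x ↦ x^13 on (ℤ/31ℤ)^× is x ↦ x^7, because 13·7 = 91 = 3·30 + 1 ≡ 1 (mod 30) and x^{30} = 1 for x ≠ 0 (Fermat). So g⁻¹(24) = 24^7 mod 31.
Repeated squaring mod 31: 24^1 ≡ 24, 24^2 ≡ 24² = 576 ≡ 18, 24^4 ≡ 18² = 324 ≡ 14. Since 7 = 4 + 2 + 1, 24^7 ≡ 14·18·24: 14·18 = 252 ≡ 4, then 4·24 = 96 ≡ 3. So 24^7 ≡ 3 (mod 31).
Hence g⁻¹(24) = 3.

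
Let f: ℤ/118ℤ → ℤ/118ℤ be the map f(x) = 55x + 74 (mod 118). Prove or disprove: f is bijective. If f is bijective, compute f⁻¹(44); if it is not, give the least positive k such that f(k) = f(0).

If f(s) = f(t), then 55s ≡ 55t (mod 118). Because gcd(55, 118) = 1, we may cancel 55 to get s ≡ t (mod 118).
We now compute 55⁻¹ mod 118 explicitly. Euclid's algorithm: 118 = 2·55 + 8, 55 = 6·8 + 7, 8 = 1·7 + 1; back-substituting gives 1 = 103·55 − 48·118, so 55⁻¹ ≡ 103 (mod 118).
For any y ∈ ℤ/118ℤ, x = 103(y − 74) mod 118 satisfies f(x) = 55·103(y − 74) + 74 ≡ y (since 55·103 ≡ 1 mod 118). So every y has a preimage.
Thus f is bijective.
Since f is bijective, we find f⁻¹(44): we need 55x ≡ 44 − 74 ≡ 88 (mod 118). Using 55⁻¹ = 103: x ≡ 103·88 = 9064 = 76·118 + 96, so x = 96.
Check: f(96) = 55·96 + 74 = 5354 = 45·118 + 44 ≡ 44 (mod 118).

96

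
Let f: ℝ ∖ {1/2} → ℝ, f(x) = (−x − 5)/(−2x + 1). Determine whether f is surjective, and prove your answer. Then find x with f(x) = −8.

If f(x) = 1/2, cross-multiplying gives −2(−x − 5) = −1(−2x + 1), which simplifies to 10 = −1 — false.  So 1/2 has no preimage and f is not surjective.
Solving f(x) = −8: cross-multiplying gives −x − 5 = −8(−2x + 1), which rearranges to −17x = −3, so x = 3/17.

3/17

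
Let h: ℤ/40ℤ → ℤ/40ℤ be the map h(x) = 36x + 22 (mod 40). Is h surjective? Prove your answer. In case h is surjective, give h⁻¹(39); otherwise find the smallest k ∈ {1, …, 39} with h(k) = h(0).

10

Recall: surjectivity means every element of the codomain has a preimage under h.
Since gcd(36, 40) = 4, we have 36x ≡ 0 (mod 4) for all x, so h(x) ≡ 2 (mod 4).
But 0 ≢ 2 (mod 4), so 0 ∈ ℤ/40ℤ has no preimage. Thus h is not surjective.
Since h is not surjective, we find the least positive k with h(k) = h(0): this means 36k ≡ 0 (mod 40), i.e. 40 ∣ 36k. Since gcd(36, 40) = 4, dividing through by 4 this holds exactly when 10 ∣ 9k, and as gcd(9, 10) = 1, exactly when 10 ∣ k.
The smallest positive such k is 10.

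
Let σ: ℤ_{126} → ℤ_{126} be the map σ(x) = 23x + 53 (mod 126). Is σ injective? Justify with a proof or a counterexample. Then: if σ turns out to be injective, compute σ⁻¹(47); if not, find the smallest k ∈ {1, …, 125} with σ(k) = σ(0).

If σ(a) = σ(b), then 23a ≡ 23b (mod 126). Because gcd(23, 126) = 1, we may cancel 23 to get a ≡ b (mod 126).
Hence σ is injective.
We now compute 23⁻¹ mod 126 explicitly. Euclid's algorithm: 126 = 5·23 + 11, 23 = 2·11 + 1; back-substituting gives 1 = 11·23 − 2·126, so 23⁻¹ ≡ 11 (mod 126).
Since σ is injective, we find σ⁻¹(47): we need 23x ≡ 47 − 53 ≡ 120 (mod 126). Using 23⁻¹ = 11: x ≡ 11·120 = 1320 = 10·126 + 60, so x = 60.
Check: σ(60) = 23·60 + 53 = 1433 = 11·126 + 47 ≡ 47 (mod 126).

60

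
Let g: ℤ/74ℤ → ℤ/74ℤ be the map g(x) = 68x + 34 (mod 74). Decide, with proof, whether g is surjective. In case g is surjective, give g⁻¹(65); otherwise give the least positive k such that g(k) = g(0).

37

Since gcd(68, 74) = 2, we have 68x ≡ 0 (mod 2) for all x, so g(x) ≡ 0 (mod 2).
But 1 ≢ 0 (mod 2), so 1 ∈ ℤ/74ℤ has no preimage. Hence g is not surjective.
Since g is not surjective, we find the least positive k with g(k) = g(0): this means 68k ≡ 0 (mod 74), i.e. 74 ∣ 68k. Since gcd(68, 74) = 2, dividing through by 2 this holds exactly when 37 ∣ 34k, and as gcd(34, 37) = 1, exactly when 37 ∣ k.
The smallest positive such k is 37.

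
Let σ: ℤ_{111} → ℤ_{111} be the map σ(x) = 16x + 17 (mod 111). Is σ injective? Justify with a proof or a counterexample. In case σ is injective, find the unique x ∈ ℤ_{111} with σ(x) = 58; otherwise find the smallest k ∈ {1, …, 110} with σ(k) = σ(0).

Suppose σ(x_1) = σ(x_2) in ℤ_{111}. Then 16x_1 + 17 ≡ 16x_2 + 17 (mod 111), hence 16(x_1 − x_2) ≡ 0 (mod 111).
Since gcd(16, 111) = 1, 16 is invertible modulo 111, thus x_1 − x_2 ≡ 0 (mod 111), i.e. x_1 = x_2.
Thus σ is injective.
We now compute 16⁻¹ mod 111 explicitly. Euclid's algorithm: 111 = 6·16 + 15, 16 = 1·15 + 1; back-substituting gives 1 = 7·16 − 1·111, so 16⁻¹ ≡ 7 (mod 111).
Since σ is injective, we compute σ⁻¹(58): solve 16x + 17 ≡ 58 (mod 111), i.e. 16x ≡ 41 (mod 111).
Multiplying by 16⁻¹ = 7 gives x ≡ 7·41 = 287 = 2·111 + 65 ≡ 65 (mod 111).
Check: σ(65) = 16·65 + 17 = 1057 = 9·111 + 58 ≡ 58 (mod 111).

65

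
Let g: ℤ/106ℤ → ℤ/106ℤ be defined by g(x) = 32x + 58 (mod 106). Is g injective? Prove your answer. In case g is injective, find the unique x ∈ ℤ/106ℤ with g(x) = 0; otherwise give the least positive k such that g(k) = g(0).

We have gcd(32, 106) = 2 > 1. Taking u = 0 and v = 53: g(0) = 58 and g(53) = 32·53 + 58 = 1754 ≡ 58 (mod 106).
So g(0) = g(53) while 0 ≠ 53, thus g is not injective.
Since g is not injective, we find the least positive k with g(k) = g(0): this means 32k ≡ 0 (mod 106), i.e. 106 ∣ 32k. Since gcd(32, 106) = 2, dividing through by 2 this holds exactly when 53 ∣ 16k, and as gcd(16, 53) = 1, exactly when 53 ∣ k.
The smallest positive such k is 53.

53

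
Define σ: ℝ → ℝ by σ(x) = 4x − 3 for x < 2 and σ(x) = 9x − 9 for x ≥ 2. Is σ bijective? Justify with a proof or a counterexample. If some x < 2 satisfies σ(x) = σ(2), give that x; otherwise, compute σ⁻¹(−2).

1/4

Both pieces are strictly increasing (slopes 4 and 9), so each is injective on its own interval.
The left piece maps (−∞, 2) onto (−∞, 5); the right piece maps [2, ∞) onto [9, ∞).
The images leave a gap (5 has no preimage), so σ is not surjective, hence not bijective.
Because the two images are disjoint, no x < 2 has σ(x) = σ(2), so we compute σ⁻¹(−2): −2 lies in (−∞, 5), so solve 4x − 3 = −2: x = (−2 + 3)/4 = 1/4.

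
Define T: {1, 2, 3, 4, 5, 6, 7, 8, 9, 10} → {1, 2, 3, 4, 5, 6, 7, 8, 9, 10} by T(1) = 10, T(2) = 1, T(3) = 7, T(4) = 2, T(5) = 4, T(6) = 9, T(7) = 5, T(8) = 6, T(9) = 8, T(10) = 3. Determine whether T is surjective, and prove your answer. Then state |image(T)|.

Every element of the codomain has a preimage: 1 = T(2), 2 = T(4), 3 = T(10), 4 = T(5), 5 = T(7), 6 = T(8), 7 = T(3), 8 = T(9), 9 = T(6), 10 = T(1).
Hence T is surjective.
The image of T is {1, 2, 3, 4, 5, 6, 7, 8, 9, 10}, which has 10 elements.

10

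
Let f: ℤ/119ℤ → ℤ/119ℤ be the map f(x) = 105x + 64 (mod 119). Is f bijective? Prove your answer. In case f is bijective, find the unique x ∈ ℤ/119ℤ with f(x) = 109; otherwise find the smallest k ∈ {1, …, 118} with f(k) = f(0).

17

We have gcd(105, 119) = 7 > 1. Taking x_1 = 0 and x_2 = 17: f(0) = 64 and f(17) = 105·17 + 64 = 1849 ≡ 64 (mod 119).
So f(0) = f(17) while 0 ≠ 17, therefore f is not injective, hence not bijective.
Since f is not bijective, we find the least positive k with f(k) = f(0): this means 105k ≡ 0 (mod 119), i.e. 119 ∣ 105k. Since gcd(105, 119) = 7, dividing through by 7 this holds exactly when 17 ∣ 15k, and as gcd(15, 17) = 1, exactly when 17 ∣ k.
The smallest positive such k is 17.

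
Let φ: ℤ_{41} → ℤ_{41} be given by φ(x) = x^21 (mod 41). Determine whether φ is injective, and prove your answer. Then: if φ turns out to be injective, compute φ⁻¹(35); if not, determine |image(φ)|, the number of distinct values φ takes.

6

Since 41 is prime, the nonzero elements of ℤ_{41} form a cyclic group of order 40.
As gcd(21, 40) = 1, raising to the 21st power is a bijection on this group: if s^21 ≡ t^21 then (st^{−1})^21 = 1, and the only element of order dividing gcd(21, 40) = 1 is 1, so s = t.
With φ(0) = 0 this makes φ injective on all of ℤ_{41}, hence bijective (finite equal-size domain and codomain). In particular φ is injective.
Since φ is injective, we find the preimage of 35. The inverse of x ↦ x^21 on (ℤ_{41})^× is x ↦ x^21, because 21·21 = 441 = 11·40 + 1 ≡ 1 (mod 40) and x^{40} = 1 for x ≠ 0 (Fermat). So φ⁻¹(35) = 35^21 mod 41.
Repeated squaring mod 41: 35^1 ≡ 35, 35^2 ≡ 35² = 1225 ≡ 36, 35^4 ≡ 36² = 1296 ≡ 25, 35^8 ≡ 25² = 625 ≡ 10, 35^16 ≡ 10² = 100 ≡ 18. Since 21 = 16 + 4 + 1, 35^21 ≡ 18·25·35: 18·25 = 450 ≡ 40, then 40·35 = 1400 ≡ 6. So 35^21 ≡ 6 (mod 41).
Hence φ⁻¹(35) = 6.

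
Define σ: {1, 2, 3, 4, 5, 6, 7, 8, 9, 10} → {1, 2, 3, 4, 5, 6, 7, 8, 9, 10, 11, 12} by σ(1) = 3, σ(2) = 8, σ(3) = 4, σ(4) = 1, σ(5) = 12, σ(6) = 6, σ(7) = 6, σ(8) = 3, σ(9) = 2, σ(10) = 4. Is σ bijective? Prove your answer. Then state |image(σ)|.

σ(6) = 6 = σ(7) with 6 ≠ 7, so σ is not injective, hence not bijective.
The image of σ is {1, 2, 3, 4, 6, 8, 12}, which has 7 elements.

7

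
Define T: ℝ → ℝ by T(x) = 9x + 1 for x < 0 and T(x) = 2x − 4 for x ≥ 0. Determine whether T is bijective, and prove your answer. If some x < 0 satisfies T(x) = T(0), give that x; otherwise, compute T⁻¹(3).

-5/9

Both pieces are strictly increasing (slopes 9 and 2), so each is injective on its own interval.
The left piece maps (−∞, 0) onto (−∞, 1); the right piece maps [0, ∞) onto [−4, ∞).
These images overlap. In particular T(0) = −4 (right piece), and solving 9x + 1 = −4 on the left piece gives x = −5/9 < 0.
So T(−5/9) = T(0) with −5/9 ≠ 0, and T is not injective, hence not bijective. This x = −5/9 is the requested value below 0.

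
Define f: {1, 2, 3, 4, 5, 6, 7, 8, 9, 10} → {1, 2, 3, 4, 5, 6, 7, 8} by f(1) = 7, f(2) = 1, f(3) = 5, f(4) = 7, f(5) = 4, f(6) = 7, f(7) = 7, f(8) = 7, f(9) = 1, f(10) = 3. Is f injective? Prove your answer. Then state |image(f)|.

f(1) = 7 = f(4) with 1 ≠ 4, so f is not injective.
The image of f is {1, 3, 4, 5, 7}, which has 5 elements.

5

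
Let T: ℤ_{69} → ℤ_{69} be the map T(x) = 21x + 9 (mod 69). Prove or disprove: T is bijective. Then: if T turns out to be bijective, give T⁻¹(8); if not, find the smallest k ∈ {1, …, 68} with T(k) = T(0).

We have gcd(21, 69) = 3 > 1. Taking u = 0 and v = 23: T(0) = 9 and T(23) = 21·23 + 9 = 492 ≡ 9 (mod 69).
So T(0) = T(23) while 0 ≠ 23, thus T is not injective, hence not bijective.
Since T is not bijective, we find the least positive k with T(k) = T(0): this means 21k ≡ 0 (mod 69), i.e. 69 ∣ 21k. Since gcd(21, 69) = 3, dividing through by 3 this holds exactly when 23 ∣ 7k, and as gcd(7, 23) = 1, exactly when 23 ∣ k.
The smallest positive such k is 23.

23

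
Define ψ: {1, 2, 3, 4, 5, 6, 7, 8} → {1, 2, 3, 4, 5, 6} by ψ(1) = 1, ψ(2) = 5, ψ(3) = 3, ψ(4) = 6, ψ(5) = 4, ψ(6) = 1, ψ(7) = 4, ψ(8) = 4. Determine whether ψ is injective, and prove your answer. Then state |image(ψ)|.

5

ψ(1) = 1 = ψ(6) with 1 ≠ 6, so ψ is not injective.
The image of ψ is {1, 3, 4, 5, 6}, which has 5 elements.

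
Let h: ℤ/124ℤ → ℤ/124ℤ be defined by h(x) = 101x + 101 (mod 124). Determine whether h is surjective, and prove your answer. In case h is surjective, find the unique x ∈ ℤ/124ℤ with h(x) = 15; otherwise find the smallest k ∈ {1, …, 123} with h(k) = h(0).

Since gcd(101, 124) = 1, 101 is invertible modulo 124. Euclid's algorithm: 124 = 1·101 + 23, 101 = 4·23 + 9, 23 = 2·9 + 5, 9 = 1·5 + 4, 5 = 1·4 + 1; back-substituting gives 1 = 97·101 − 79·124, so 101⁻¹ ≡ 97 (mod 124).
For any y ∈ ℤ/124ℤ, x = 97(y − 101) mod 124 satisfies h(x) = 101·97(y − 101) + 101 ≡ y (since 101·97 ≡ 1 mod 124). So every y has a preimage.
Hence h is surjective.
Since h is surjective, we compute h⁻¹(15): solve 101x + 101 ≡ 15 (mod 124), i.e. 101x ≡ 38 (mod 124).
Multiplying by 101⁻¹ = 97 gives x ≡ 97·38 = 3686 = 29·124 + 90 ≡ 90 (mod 124).
Check: h(90) = 101·90 + 101 = 9191 = 74·124 + 15 ≡ 15 (mod 124).

90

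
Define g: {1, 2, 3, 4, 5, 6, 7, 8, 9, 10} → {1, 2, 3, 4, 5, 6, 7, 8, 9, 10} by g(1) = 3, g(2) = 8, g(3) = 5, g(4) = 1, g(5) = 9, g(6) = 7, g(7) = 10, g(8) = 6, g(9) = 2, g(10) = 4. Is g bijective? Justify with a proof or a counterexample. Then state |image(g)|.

10

The values 3, 8, 5, 1, 9, 7, 10, 6, 2, 4 are a permutation of {1, 2, 3, 4, 5, 6, 7, 8, 9, 10}: each element appears exactly once.
So g is injective and surjective, hence bijective.
The image of g is {1, 2, 3, 4, 5, 6, 7, 8, 9, 10}, which has 10 elements.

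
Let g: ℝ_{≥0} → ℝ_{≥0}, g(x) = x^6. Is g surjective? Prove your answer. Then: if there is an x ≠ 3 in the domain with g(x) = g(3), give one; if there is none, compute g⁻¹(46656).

6

For any y ∈ ℝ_{≥0}, x = y^{1/6} ∈ ℝ_{≥0} gives g(x) = y, so g is surjective.
Since x ↦ x^6 is strictly increasing on ℝ_{≥0}, it is injective there, so no x ≠ 3 in the domain has g(x) = g(3). We therefore compute g⁻¹(46656) = 46656^{1/6} = 6 (indeed 6^6 = 46656).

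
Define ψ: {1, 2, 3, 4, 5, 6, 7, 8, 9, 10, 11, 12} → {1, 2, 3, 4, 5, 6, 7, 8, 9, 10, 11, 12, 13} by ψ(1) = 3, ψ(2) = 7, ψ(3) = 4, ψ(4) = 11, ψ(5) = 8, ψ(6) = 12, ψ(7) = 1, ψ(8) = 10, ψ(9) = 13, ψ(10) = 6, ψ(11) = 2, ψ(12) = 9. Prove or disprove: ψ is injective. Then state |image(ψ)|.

12

The values ψ(1), …, ψ(12) are 3, 7, 4, 11, 8, 12, 1, 10, 13, 6, 2, 9 — all distinct.
So ψ(a) = ψ(b) only when a = b, and ψ is injective.
The image of ψ is {1, 2, 3, 4, 6, 7, 8, 9, 10, 11, 12, 13}, which has 12 elements.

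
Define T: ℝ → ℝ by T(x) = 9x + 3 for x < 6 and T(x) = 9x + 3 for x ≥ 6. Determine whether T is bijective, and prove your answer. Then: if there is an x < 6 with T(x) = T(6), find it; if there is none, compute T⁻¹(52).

49/9

Both pieces are strictly increasing (slopes 9 and 9), so each is injective on its own interval.
The left piece maps (−∞, 6) onto (−∞, 57); the right piece maps [6, ∞) onto [57, ∞).
Since 57 = 57, the images partition ℝ: T is injective and surjective, hence bijective.
Because the two images are disjoint, no x < 6 has T(x) = T(6), so we compute T⁻¹(52): 52 lies in (−∞, 57), so solve 9x + 3 = 52: x = (52 − 3)/9 = 49/9.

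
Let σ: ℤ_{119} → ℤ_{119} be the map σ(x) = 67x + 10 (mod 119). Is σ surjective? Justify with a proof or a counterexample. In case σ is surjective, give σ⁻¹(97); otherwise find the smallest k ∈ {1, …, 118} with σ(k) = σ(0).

83

Since gcd(67, 119) = 1, 67 is invertible modulo 119. Euclid's algorithm: 119 = 1·67 + 52, 67 = 1·52 + 15, 52 = 3·15 + 7, 15 = 2·7 + 1; back-substituting gives 1 = 16·67 − 9·119, so 67⁻¹ ≡ 16 (mod 119).
Then y ↦ 16(y − 10) is a two-sided inverse to σ, so every y ∈ ℤ_{119} has a preimage.
Hence σ is surjective.
Since σ is surjective, we compute σ⁻¹(97): solve 67x + 10 ≡ 97 (mod 119), i.e. 67x ≡ 87 (mod 119).
Multiplying by 67⁻¹ = 16 gives x ≡ 16·87 = 1392 = 11·119 + 83 ≡ 83 (mod 119).
Check: σ(83) = 67·83 + 10 = 5571 = 46·119 + 97 ≡ 97 (mod 119).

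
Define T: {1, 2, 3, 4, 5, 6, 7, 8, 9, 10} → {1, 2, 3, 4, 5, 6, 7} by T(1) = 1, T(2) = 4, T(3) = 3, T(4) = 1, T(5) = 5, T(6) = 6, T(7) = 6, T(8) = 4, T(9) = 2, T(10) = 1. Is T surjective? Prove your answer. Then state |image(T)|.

6

No element maps to 7, so T is not surjective.
The image of T is {1, 2, 3, 4, 5, 6}, which has 6 elements.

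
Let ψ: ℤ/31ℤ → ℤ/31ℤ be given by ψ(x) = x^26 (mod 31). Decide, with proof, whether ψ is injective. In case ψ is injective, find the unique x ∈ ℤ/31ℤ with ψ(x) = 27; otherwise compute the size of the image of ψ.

16

ψ(15): Repeated squaring mod 31: 15^1 ≡ 15, 15^2 ≡ 15² = 225 ≡ 8, 15^4 ≡ 8² = 64 ≡ 2, 15^8 ≡ 2² = 4, 15^16 ≡ 4² = 16. Since 26 = 16 + 8 + 2, 15^26 ≡ 16·4·8: 16·4 = 64 ≡ 2, then 2·8 = 16. So 15^26 ≡ 16 (mod 31).
ψ(16): Repeated squaring mod 31: 16^1 ≡ 16, 16^2 ≡ 16² = 256 ≡ 8, 16^4 ≡ 8² = 64 ≡ 2, 16^8 ≡ 2² = 4, 16^16 ≡ 4² = 16. Since 26 = 16 + 8 + 2, 16^26 ≡ 16·4·8: 16·4 = 64 ≡ 2, then 2·8 = 16. So 16^26 ≡ 16 (mod 31).
So ψ(15) = ψ(16) = 16 while 15 ≠ 16, so ψ is not injective.
Since ψ is not injective, we determine |image(ψ)|. Computing x^26 mod 31 for each x (by repeated squaring, reducing mod 31 at every step), the values ψ(0), ψ(1), …, ψ(30) are: 0, 1, 2, 18, 4, 25, 5, 20, 8, 14, 19, 7, 10, 28, 9, 16, 16, 9, 28, 10, 7, 19, 14, 8, 20, 5, 25, 4, 18, 2, 1.
The distinct values are {0, 1, 2, 4, 5, 7, 8, 9, 10, 14, 16, 18, 19, 20, 25, 28}; there are 16 of them.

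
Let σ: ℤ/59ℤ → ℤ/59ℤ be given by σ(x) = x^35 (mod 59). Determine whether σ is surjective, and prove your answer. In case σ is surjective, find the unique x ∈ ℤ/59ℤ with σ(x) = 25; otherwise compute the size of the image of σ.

Since 59 is prime, the nonzero elements of ℤ/59ℤ form a cyclic group of order 58.
As gcd(35, 58) = 1, raising to the 35th power is a bijection on this group: if x_1^35 ≡ x_2^35 then (x_1x_2^{−1})^35 = 1, and the only element of order dividing gcd(35, 58) = 1 is 1, so x_1 = x_2.
With σ(0) = 0 this makes σ injective on all of ℤ/59ℤ, hence bijective (finite equal-size domain and codomain). In particular σ is surjective.
Since σ is surjective, we find the preimage of 25. The inverse of x ↦ x^35 on (ℤ/59ℤ)^× is x ↦ x^5, because 35·5 = 175 = 3·58 + 1 ≡ 1 (mod 58) and x^{58} = 1 for x ≠ 0 (Fermat). So σ⁻¹(25) = 25^5 mod 59.
Repeated squaring mod 59: 25^1 ≡ 25, 25^2 ≡ 25² = 625 ≡ 35, 25^4 ≡ 35² = 1225 ≡ 45. Since 5 = 4 + 1, 25^5 ≡ 45·25: 45·25 = 1125 ≡ 4. So 25^5 ≡ 4 (mod 59).
Hence σ⁻¹(25) = 4.

4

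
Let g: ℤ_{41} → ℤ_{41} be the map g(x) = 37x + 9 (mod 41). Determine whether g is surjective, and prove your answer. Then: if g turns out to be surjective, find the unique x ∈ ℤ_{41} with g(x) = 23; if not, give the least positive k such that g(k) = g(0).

Since gcd(37, 41) = 1, 37 is invertible modulo 41. Euclid's algorithm: 41 = 1·37 + 4, 37 = 9·4 + 1; back-substituting gives 1 = 10·37 − 9·41, so 37⁻¹ ≡ 10 (mod 41).
Then y ↦ 10(y − 9) is a two-sided inverse to g, so every y ∈ ℤ_{41} has a preimage.
Therefore g is surjective.
Since g is surjective, we compute g⁻¹(23): solve 37x + 9 ≡ 23 (mod 41), i.e. 37x ≡ 14 (mod 41).
Multiplying by 37⁻¹ = 10 gives x ≡ 10·14 = 140 = 3·41 + 17 ≡ 17 (mod 41).
Check: g(17) = 37·17 + 9 = 638 = 15·41 + 23 ≡ 23 (mod 41).

17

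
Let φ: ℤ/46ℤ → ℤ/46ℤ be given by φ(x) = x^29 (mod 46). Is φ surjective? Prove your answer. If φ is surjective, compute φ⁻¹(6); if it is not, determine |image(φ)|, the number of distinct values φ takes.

18

Computing x^29 mod 46 for each x (by repeated squaring, reducing mod 46 at every step), the values φ(0), φ(1), …, φ(45) are: 0, 1, 36, 25, 8, 17, 26, 5, 12, 27, 14, 7, 16, 9, 42, 11, 18, 43, 6, 15, 44, 33, 22, 23, 24, 13, 2, 31, 40, 3, 28, 35, 4, 37, 30, 39, 32, 19, 34, 41, 20, 29, 38, 21, 10, 45.
Every element of ℤ/46ℤ appears exactly once in this list, so φ is a bijection, and in particular surjective.
Since φ is surjective, we read off the preimage of 6 from the same table: φ(18) = 6, so φ⁻¹(6) = 18.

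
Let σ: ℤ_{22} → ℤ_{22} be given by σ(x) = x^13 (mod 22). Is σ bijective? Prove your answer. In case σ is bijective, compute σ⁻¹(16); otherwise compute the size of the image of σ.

14

Computing x^13 mod 22 for each x (by repeated squaring, reducing mod 22 at every step), the values σ(0), σ(1), …, σ(21) are: 0, 1, 8, 5, 20, 15, 18, 13, 6, 3, 10, 11, 12, 19, 16, 9, 4, 7, 2, 17, 14, 21.
Every element of ℤ_{22} appears exactly once in this list, so σ is a bijection, and in particular bijective.
Since σ is bijective, we read off the preimage of 16 from the same table: σ(14) = 16, so σ⁻¹(16) = 14.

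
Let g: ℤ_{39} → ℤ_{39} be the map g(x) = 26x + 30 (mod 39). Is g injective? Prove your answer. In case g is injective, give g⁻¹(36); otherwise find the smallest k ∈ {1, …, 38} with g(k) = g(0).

By definition, g is injective when g(s) = g(t) forces s = t.
We have gcd(26, 39) = 13 > 1. Taking s = 0 and t = 3: g(0) = 30 and g(3) = 26·3 + 30 = 108 ≡ 30 (mod 39).
So g(0) = g(3) while 0 ≠ 3, so g is not injective.
Since g is not injective, we find the least positive k with g(k) = g(0): this means 26k ≡ 0 (mod 39), i.e. 39 ∣ 26k. Since gcd(26, 39) = 13, dividing through by 13 this holds exactly when 3 ∣ 2k, and as gcd(2, 3) = 1, exactly when 3 ∣ k.
The smallest positive such k is 3.

3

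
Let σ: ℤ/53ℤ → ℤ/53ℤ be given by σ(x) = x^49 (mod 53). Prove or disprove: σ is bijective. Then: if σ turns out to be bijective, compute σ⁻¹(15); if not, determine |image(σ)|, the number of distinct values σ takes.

10

Since 53 is prime, the nonzero elements of ℤ/53ℤ form a cyclic group of order 52.
As gcd(49, 52) = 1, raising to the 49th power is a bijection on this group: if u^49 ≡ v^49 then (uv^{−1})^49 = 1, and the only element of order dividing gcd(49, 52) = 1 is 1, so u = v.
With σ(0) = 0 this makes σ injective on all of ℤ/53ℤ, hence bijective (finite equal-size domain and codomain). In particular σ is bijective.
Since σ is bijective, we find the preimage of 15. The inverse of x ↦ x^49 on (ℤ/53ℤ)^× is x ↦ x^17, because 49·17 = 833 = 16·52 + 1 ≡ 1 (mod 52) and x^{52} = 1 for x ≠ 0 (Fermat). So σ⁻¹(15) = 15^17 mod 53.
Repeated squaring mod 53: 15^1 ≡ 15, 15^2 ≡ 15² = 225 ≡ 13, 15^4 ≡ 13² = 169 ≡ 10, 15^8 ≡ 10² = 100 ≡ 47, 15^16 ≡ 47² = 2209 ≡ 36. Since 17 = 16 + 1, 15^17 ≡ 36·15: 36·15 = 540 ≡ 10. So 15^17 ≡ 10 (mod 53).
Hence σ⁻¹(15) = 10.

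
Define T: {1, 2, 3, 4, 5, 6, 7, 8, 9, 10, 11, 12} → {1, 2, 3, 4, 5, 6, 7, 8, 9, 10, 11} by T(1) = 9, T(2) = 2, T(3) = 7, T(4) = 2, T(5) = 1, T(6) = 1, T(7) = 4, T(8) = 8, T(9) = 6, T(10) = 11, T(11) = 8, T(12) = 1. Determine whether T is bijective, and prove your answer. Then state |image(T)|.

T(2) = 2 = T(4) with 2 ≠ 4, so T is not injective, hence not bijective.
The image of T is {1, 2, 4, 6, 7, 8, 9, 11}, which has 8 elements.

8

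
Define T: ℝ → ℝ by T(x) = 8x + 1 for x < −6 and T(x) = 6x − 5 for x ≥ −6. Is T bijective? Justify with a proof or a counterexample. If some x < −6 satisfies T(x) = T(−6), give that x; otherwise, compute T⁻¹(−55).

-7

Both pieces are strictly increasing (slopes 8 and 6), so each is injective on its own interval.
The left piece maps (−∞, −6) onto (−∞, −47); the right piece maps [−6, ∞) onto [−41, ∞).
The images leave a gap (−47 has no preimage), so T is not surjective, hence not bijective.
Because the two images are disjoint, no x < −6 has T(x) = T(−6), so we compute T⁻¹(−55): −55 lies in (−∞, −47), so solve 8x + 1 = −55: x = (−55 − 1)/8 = −7.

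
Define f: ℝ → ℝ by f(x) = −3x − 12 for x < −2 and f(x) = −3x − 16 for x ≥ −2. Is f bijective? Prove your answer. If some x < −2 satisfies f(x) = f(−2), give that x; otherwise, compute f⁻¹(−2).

Both pieces are strictly decreasing (slopes −3 and −3), so each is injective on its own interval.
The left piece maps (−∞, −2) onto (−6, ∞); the right piece maps [−2, ∞) onto (−∞, −10].
The images leave a gap (−6 has no preimage), so f is not surjective, hence not bijective.
Because the two images are disjoint, no x < −2 has f(x) = f(−2), so we compute f⁻¹(−2): −2 lies in (−6, ∞), so solve −3x − 12 = −2: x = (−2 + 12)/(−3) = −10/3.

-10/3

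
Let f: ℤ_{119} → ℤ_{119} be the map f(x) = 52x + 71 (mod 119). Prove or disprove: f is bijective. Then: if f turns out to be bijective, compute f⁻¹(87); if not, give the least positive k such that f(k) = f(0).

Suppose f(s) = f(t) in ℤ_{119}. Then 52s + 71 ≡ 52t + 71 (mod 119), therefore 52(s − t) ≡ 0 (mod 119).
Since gcd(52, 119) = 1, 52 is invertible modulo 119, thus s − t ≡ 0 (mod 119), i.e. s = t.
We now compute 52⁻¹ mod 119 explicitly. Euclid's algorithm: 119 = 2·52 + 15, 52 = 3·15 + 7, 15 = 2·7 + 1; back-substituting gives 1 = 103·52 − 45·119, so 52⁻¹ ≡ 103 (mod 119).
Then y ↦ 103(y − 71) is a two-sided inverse to f, so every y ∈ ℤ_{119} has a preimage.
Thus f is bijective.
Since f is bijective, we compute f⁻¹(87): solve 52x + 71 ≡ 87 (mod 119), i.e. 52x ≡ 16 (mod 119).
Multiplying by 52⁻¹ = 103 gives x ≡ 103·16 = 1648 = 13·119 + 101 ≡ 101 (mod 119).
Check: f(101) = 52·101 + 71 = 5323 = 44·119 + 87 ≡ 87 (mod 119).

101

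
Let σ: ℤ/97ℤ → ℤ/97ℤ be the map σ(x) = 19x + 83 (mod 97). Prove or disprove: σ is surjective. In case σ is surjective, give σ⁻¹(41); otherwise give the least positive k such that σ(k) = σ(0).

Since gcd(19, 97) = 1, 19 is invertible modulo 97. Euclid's algorithm: 97 = 5·19 + 2, 19 = 9·2 + 1; back-substituting gives 1 = 46·19 − 9·97, so 19⁻¹ ≡ 46 (mod 97).
Then y ↦ 46(y − 83) is a two-sided inverse to σ, so every y ∈ ℤ/97ℤ has a preimage.
Thus σ is surjective.
Since σ is surjective, we find σ⁻¹(41): we need 19x ≡ 41 − 83 ≡ 55 (mod 97). Using 19⁻¹ = 46: x ≡ 46·55 = 2530 = 26·97 + 8, so x = 8.
Check: σ(8) = 19·8 + 83 = 235 = 2·97 + 41 ≡ 41 (mod 97).

8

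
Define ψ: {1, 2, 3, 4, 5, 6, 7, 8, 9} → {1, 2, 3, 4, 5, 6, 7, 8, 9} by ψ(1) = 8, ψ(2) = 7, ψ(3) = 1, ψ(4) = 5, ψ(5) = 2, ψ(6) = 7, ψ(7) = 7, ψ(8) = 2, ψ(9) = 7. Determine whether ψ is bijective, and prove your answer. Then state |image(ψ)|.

5

ψ(2) = 7 = ψ(6) with 2 ≠ 6, so ψ is not injective, hence not bijective.
The image of ψ is {1, 2, 5, 7, 8}, which has 5 elements.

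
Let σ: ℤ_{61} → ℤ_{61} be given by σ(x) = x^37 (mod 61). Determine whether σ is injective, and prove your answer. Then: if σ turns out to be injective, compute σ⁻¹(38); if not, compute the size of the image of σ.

28

Since 61 is prime, the nonzero elements of ℤ_{61} form a cyclic group of order 60.
As gcd(37, 60) = 1, raising to the 37th power is a bijection on this group: if s^37 ≡ t^37 then (st^{−1})^37 = 1, and the only element of order dividing gcd(37, 60) = 1 is 1, so s = t.
With σ(0) = 0 this makes σ injective on all of ℤ_{61}, hence bijective (finite equal-size domain and codomain). In particular σ is injective.
Since σ is injective, we find the preimage of 38. The inverse of x ↦ x^37 on (ℤ_{61})^× is x ↦ x^13, because 37·13 = 481 = 8·60 + 1 ≡ 1 (mod 60) and x^{60} = 1 for x ≠ 0 (Fermat). So σ⁻¹(38) = 38^13 mod 61.
Repeated squaring mod 61: 38^1 ≡ 38, 38^2 ≡ 38² = 1444 ≡ 41, 38^4 ≡ 41² = 1681 ≡ 34, 38^8 ≡ 34² = 1156 ≡ 58. Since 13 = 8 + 4 + 1, 38^13 ≡ 58·34·38: 58·34 = 1972 ≡ 20, then 20·38 = 760 ≡ 28. So 38^13 ≡ 28 (mod 61).
Hence σ⁻¹(38) = 28.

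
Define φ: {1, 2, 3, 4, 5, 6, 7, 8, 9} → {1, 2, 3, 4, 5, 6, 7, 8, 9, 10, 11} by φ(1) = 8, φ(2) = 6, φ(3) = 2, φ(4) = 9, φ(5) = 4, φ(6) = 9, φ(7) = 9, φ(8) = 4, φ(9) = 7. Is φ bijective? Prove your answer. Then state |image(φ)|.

6

φ(4) = 9 = φ(6) with 4 ≠ 6, so φ is not injective, hence not bijective.
The image of φ is {2, 4, 6, 7, 8, 9}, which has 6 elements.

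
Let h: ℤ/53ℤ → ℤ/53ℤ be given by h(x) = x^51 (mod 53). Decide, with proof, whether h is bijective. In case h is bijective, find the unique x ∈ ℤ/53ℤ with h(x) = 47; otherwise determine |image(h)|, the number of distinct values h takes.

Since 53 is prime, the nonzero elements of ℤ/53ℤ form a cyclic group of order 52.
As gcd(51, 52) = 1, raising to the 51st power is a bijection on this group: if x_1^51 ≡ x_2^51 then (x_1x_2^{−1})^51 = 1, and the only element of order dividing gcd(51, 52) = 1 is 1, so x_1 = x_2.
With h(0) = 0 this makes h injective on all of ℤ/53ℤ, hence bijective (finite equal-size domain and codomain). In particular h is bijective.
Since h is bijective, we find the preimage of 47. The inverse of x ↦ x^51 on (ℤ/53ℤ)^× is x ↦ x^51, because 51·51 = 2601 = 50·52 + 1 ≡ 1 (mod 52) and x^{52} = 1 for x ≠ 0 (Fermat). So h⁻¹(47) = 47^51 mod 53.
Repeated squaring mod 53: 47^1 ≡ 47, 47^2 ≡ 47² = 2209 ≡ 36, 47^4 ≡ 36² = 1296 ≡ 24, 47^8 ≡ 24² = 576 ≡ 46, 47^16 ≡ 46² = 2116 ≡ 49, 47^32 ≡ 49² = 2401 ≡ 16. Since 51 = 32 + 16 + 2 + 1, 47^51 ≡ 16·49·36·47: 16·49 = 784 ≡ 42, then 42·36 = 1512 ≡ 28, then 28·47 = 1316 ≡ 44. So 47^51 ≡ 44 (mod 53).
Hence h⁻¹(47) = 44.

44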